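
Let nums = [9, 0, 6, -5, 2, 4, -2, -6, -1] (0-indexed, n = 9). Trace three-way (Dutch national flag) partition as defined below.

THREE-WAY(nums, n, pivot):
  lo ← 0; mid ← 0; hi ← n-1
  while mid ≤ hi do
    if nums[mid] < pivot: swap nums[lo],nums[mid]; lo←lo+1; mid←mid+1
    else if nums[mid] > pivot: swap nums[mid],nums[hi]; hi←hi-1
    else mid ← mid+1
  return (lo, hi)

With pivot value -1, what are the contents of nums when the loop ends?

[-6, -2, -5, -1, 4, 2, 6, 0, 9]

pivot = -1; lo=0, mid=0, hi=8
nums[mid]=9>-1: swap nums[0],nums[8]; hi=7 → [-1, 0, 6, -5, 2, 4, -2, -6, 9]
nums[mid]=-1=-1: mid=1
nums[mid]=0>-1: swap nums[1],nums[7]; hi=6 → [-1, -6, 6, -5, 2, 4, -2, 0, 9]
nums[mid]=-6<-1: swap nums[0],nums[1]; lo=1,mid=2 → [-6, -1, 6, -5, 2, 4, -2, 0, 9]
nums[mid]=6>-1: swap nums[2],nums[6]; hi=5 → [-6, -1, -2, -5, 2, 4, 6, 0, 9]
nums[mid]=-2<-1: swap nums[1],nums[2]; lo=2,mid=3 → [-6, -2, -1, -5, 2, 4, 6, 0, 9]
nums[mid]=-5<-1: swap nums[2],nums[3]; lo=3,mid=4 → [-6, -2, -5, -1, 2, 4, 6, 0, 9]
nums[mid]=2>-1: swap nums[4],nums[5]; hi=4 → [-6, -2, -5, -1, 4, 2, 6, 0, 9]
nums[mid]=4>-1: swap nums[4],nums[4]; hi=3 → [-6, -2, -5, -1, 4, 2, 6, 0, 9]
end: lo=3, hi=3; nums = [-6, -2, -5, -1, 4, 2, 6, 0, 9]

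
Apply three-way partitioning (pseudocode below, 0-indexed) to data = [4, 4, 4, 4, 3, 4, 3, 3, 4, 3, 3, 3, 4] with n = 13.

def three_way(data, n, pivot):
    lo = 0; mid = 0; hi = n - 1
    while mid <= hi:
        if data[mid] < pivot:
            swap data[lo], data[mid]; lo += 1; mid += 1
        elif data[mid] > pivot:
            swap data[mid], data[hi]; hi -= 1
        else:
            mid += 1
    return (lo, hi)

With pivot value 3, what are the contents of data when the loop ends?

lo=0 mid=0 hi=12
4>3: swap(0,12), hi=11 ⇒ [4, 4, 4, 4, 3, 4, 3, 3, 4, 3, 3, 3, 4]
4>3: swap(0,11), hi=10 ⇒ [3, 4, 4, 4, 3, 4, 3, 3, 4, 3, 3, 4, 4]
3=3: mid=1
4>3: swap(1,10), hi=9 ⇒ [3, 3, 4, 4, 3, 4, 3, 3, 4, 3, 4, 4, 4]
3=3: mid=2
4>3: swap(2,9), hi=8 ⇒ [3, 3, 3, 4, 3, 4, 3, 3, 4, 4, 4, 4, 4]
3=3: mid=3
4>3: swap(3,8), hi=7 ⇒ [3, 3, 3, 4, 3, 4, 3, 3, 4, 4, 4, 4, 4]
4>3: swap(3,7), hi=6 ⇒ [3, 3, 3, 3, 3, 4, 3, 4, 4, 4, 4, 4, 4]
3=3: mid=4
3=3: mid=5
4>3: swap(5,6), hi=5 ⇒ [3, 3, 3, 3, 3, 3, 4, 4, 4, 4, 4, 4, 4]
3=3: mid=6
done. lo=0 hi=5; data=[3, 3, 3, 3, 3, 3, 4, 4, 4, 4, 4, 4, 4]

[3, 3, 3, 3, 3, 3, 4, 4, 4, 4, 4, 4, 4]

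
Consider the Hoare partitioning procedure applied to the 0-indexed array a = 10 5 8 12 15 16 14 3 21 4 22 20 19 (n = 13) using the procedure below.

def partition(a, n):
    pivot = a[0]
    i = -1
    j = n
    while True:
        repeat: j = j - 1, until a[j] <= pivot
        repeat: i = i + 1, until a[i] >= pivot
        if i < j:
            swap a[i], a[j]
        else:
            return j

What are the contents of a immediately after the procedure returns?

pivot=10
j stops at 9 (4), i stops at 0 (10); swap ⇒ 4 5 8 12 15 16 14 3 21 10 22 20 19
j stops at 7 (3), i stops at 3 (12); swap ⇒ 4 5 8 3 15 16 14 12 21 10 22 20 19
j stops at 3, i stops at 4; i≥j ⇒ return 3. a=4 5 8 3 15 16 14 12 21 10 22 20 19

4 5 8 3 15 16 14 12 21 10 22 20 19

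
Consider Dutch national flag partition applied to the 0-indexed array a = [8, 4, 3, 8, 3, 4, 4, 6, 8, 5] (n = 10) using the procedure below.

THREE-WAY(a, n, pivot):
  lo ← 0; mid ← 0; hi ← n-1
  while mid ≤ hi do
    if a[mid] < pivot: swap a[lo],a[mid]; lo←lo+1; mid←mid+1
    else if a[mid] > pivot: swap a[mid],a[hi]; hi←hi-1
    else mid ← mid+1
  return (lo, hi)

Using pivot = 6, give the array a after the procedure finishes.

[5, 4, 3, 3, 4, 4, 6, 8, 8, 8]

pivot = 6; lo=0, mid=0, hi=9
a[mid]=8>6: swap a[0],a[9]; hi=8 → [5, 4, 3, 8, 3, 4, 4, 6, 8, 8]
a[mid]=5<6: swap a[0],a[0]; lo=1,mid=1 → [5, 4, 3, 8, 3, 4, 4, 6, 8, 8]
a[mid]=4<6: swap a[1],a[1]; lo=2,mid=2 → [5, 4, 3, 8, 3, 4, 4, 6, 8, 8]
a[mid]=3<6: swap a[2],a[2]; lo=3,mid=3 → [5, 4, 3, 8, 3, 4, 4, 6, 8, 8]
a[mid]=8>6: swap a[3],a[8]; hi=7 → [5, 4, 3, 8, 3, 4, 4, 6, 8, 8]
a[mid]=8>6: swap a[3],a[7]; hi=6 → [5, 4, 3, 6, 3, 4, 4, 8, 8, 8]
a[mid]=6=6: mid=4
a[mid]=3<6: swap a[3],a[4]; lo=4,mid=5 → [5, 4, 3, 3, 6, 4, 4, 8, 8, 8]
a[mid]=4<6: swap a[4],a[5]; lo=5,mid=6 → [5, 4, 3, 3, 4, 6, 4, 8, 8, 8]
a[mid]=4<6: swap a[5],a[6]; lo=6,mid=7 → [5, 4, 3, 3, 4, 4, 6, 8, 8, 8]
end: lo=6, hi=6; a = [5, 4, 3, 3, 4, 4, 6, 8, 8, 8]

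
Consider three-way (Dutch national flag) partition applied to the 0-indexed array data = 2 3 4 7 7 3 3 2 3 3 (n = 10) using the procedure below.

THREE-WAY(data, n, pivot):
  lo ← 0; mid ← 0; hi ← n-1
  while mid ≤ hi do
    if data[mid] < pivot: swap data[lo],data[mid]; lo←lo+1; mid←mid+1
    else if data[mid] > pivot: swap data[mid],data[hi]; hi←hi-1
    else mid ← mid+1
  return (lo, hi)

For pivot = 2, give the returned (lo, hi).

(0, 1)

pivot = 2; lo=0, mid=0, hi=9
data[mid]=2=2: mid=1
data[mid]=3>2: swap data[1],data[9]; hi=8 → 2 3 4 7 7 3 3 2 3 3
data[mid]=3>2: swap data[1],data[8]; hi=7 → 2 3 4 7 7 3 3 2 3 3
data[mid]=3>2: swap data[1],data[7]; hi=6 → 2 2 4 7 7 3 3 3 3 3
data[mid]=2=2: mid=2
data[mid]=4>2: swap data[2],data[6]; hi=5 → 2 2 3 7 7 3 4 3 3 3
data[mid]=3>2: swap data[2],data[5]; hi=4 → 2 2 3 7 7 3 4 3 3 3
data[mid]=3>2: swap data[2],data[4]; hi=3 → 2 2 7 7 3 3 4 3 3 3
data[mid]=7>2: swap data[2],data[3]; hi=2 → 2 2 7 7 3 3 4 3 3 3
data[mid]=7>2: swap data[2],data[2]; hi=1 → 2 2 7 7 3 3 4 3 3 3
end: lo=0, hi=1; data = 2 2 7 7 3 3 4 3 3 3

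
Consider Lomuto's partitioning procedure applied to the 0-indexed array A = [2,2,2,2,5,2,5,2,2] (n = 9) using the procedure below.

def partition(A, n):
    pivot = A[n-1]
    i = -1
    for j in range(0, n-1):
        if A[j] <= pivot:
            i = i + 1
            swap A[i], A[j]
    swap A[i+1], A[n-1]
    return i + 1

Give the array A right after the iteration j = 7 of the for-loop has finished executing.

[2,2,2,2,2,2,5,5,2]

pivot=2, i=-1
j=0: 2≤2, i=0, swap(0,0) ⇒ [2,2,2,2,5,2,5,2,2]
j=1: 2≤2, i=1, swap(1,1) ⇒ [2,2,2,2,5,2,5,2,2]
j=2: 2≤2, i=2, swap(2,2) ⇒ [2,2,2,2,5,2,5,2,2]
j=3: 2≤2, i=3, swap(3,3) ⇒ [2,2,2,2,5,2,5,2,2]
j=4: 5>2, skip
j=5: 2≤2, i=4, swap(4,5) ⇒ [2,2,2,2,2,5,5,2,2]
j=6: 5>2, skip
j=7: 2≤2, i=5, swap(5,7) ⇒ [2,2,2,2,2,2,5,5,2]
(after j=7) A = [2,2,2,2,2,2,5,5,2]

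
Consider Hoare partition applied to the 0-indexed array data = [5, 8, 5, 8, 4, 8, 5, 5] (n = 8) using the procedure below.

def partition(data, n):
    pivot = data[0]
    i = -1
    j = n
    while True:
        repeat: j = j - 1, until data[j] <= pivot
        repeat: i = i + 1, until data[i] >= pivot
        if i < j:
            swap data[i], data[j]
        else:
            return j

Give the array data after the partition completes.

pivot = data[0] = 5; i = -1, j = 8
j→7 (data[7]=5≤5), i→0 (data[0]=5≥5); i<j, swap → [5, 8, 5, 8, 4, 8, 5, 5]
j→6 (data[6]=5≤5), i→1 (data[1]=8≥5); i<j, swap → [5, 5, 5, 8, 4, 8, 8, 5]
j→4 (data[4]=4≤5), i→2 (data[2]=5≥5); i<j, swap → [5, 5, 4, 8, 5, 8, 8, 5]
j→2, i→3; i≥j, return j=2. data = [5, 5, 4, 8, 5, 8, 8, 5]

[5, 5, 4, 8, 5, 8, 8, 5]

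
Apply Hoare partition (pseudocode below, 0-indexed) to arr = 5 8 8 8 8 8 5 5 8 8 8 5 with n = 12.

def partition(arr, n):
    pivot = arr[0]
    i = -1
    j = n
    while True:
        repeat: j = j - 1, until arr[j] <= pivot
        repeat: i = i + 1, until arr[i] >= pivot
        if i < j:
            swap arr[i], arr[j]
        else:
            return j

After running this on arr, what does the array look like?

5 5 5 8 8 8 8 8 8 8 8 5

pivot = arr[0] = 5; i = -1, j = 12
j→11 (arr[11]=5≤5), i→0 (arr[0]=5≥5); i<j, swap → 5 8 8 8 8 8 5 5 8 8 8 5
j→7 (arr[7]=5≤5), i→1 (arr[1]=8≥5); i<j, swap → 5 5 8 8 8 8 5 8 8 8 8 5
j→6 (arr[6]=5≤5), i→2 (arr[2]=8≥5); i<j, swap → 5 5 5 8 8 8 8 8 8 8 8 5
j→2, i→3; i≥j, return j=2. arr = 5 5 5 8 8 8 8 8 8 8 8 5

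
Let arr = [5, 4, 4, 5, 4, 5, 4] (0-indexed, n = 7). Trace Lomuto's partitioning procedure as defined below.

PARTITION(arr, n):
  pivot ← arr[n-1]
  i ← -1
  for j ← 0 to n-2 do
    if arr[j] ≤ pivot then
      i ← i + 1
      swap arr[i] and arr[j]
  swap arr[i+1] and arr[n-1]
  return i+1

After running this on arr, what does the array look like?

pivot=4, i=-1
j=0: 5>4, skip
j=1: 4≤4, i=0, swap(0,1) ⇒ [4, 5, 4, 5, 4, 5, 4]
j=2: 4≤4, i=1, swap(1,2) ⇒ [4, 4, 5, 5, 4, 5, 4]
j=3: 5>4, skip
j=4: 4≤4, i=2, swap(2,4) ⇒ [4, 4, 4, 5, 5, 5, 4]
j=5: 5>4, skip
swap(3,6) ⇒ [4, 4, 4, 4, 5, 5, 5]; return 3

[4, 4, 4, 4, 5, 5, 5]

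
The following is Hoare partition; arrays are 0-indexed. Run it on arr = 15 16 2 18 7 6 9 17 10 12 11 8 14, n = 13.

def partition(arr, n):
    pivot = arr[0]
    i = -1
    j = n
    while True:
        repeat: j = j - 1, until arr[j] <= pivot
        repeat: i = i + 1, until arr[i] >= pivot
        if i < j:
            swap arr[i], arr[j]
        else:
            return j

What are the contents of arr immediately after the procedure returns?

pivot = arr[0] = 15; i = -1, j = 13
j→12 (arr[12]=14≤15), i→0 (arr[0]=15≥15); i<j, swap → 14 16 2 18 7 6 9 17 10 12 11 8 15
j→11 (arr[11]=8≤15), i→1 (arr[1]=16≥15); i<j, swap → 14 8 2 18 7 6 9 17 10 12 11 16 15
j→10 (arr[10]=11≤15), i→3 (arr[3]=18≥15); i<j, swap → 14 8 2 11 7 6 9 17 10 12 18 16 15
j→9 (arr[9]=12≤15), i→7 (arr[7]=17≥15); i<j, swap → 14 8 2 11 7 6 9 12 10 17 18 16 15
j→8, i→9; i≥j, return j=8. arr = 14 8 2 11 7 6 9 12 10 17 18 16 15

14 8 2 11 7 6 9 12 10 17 18 16 15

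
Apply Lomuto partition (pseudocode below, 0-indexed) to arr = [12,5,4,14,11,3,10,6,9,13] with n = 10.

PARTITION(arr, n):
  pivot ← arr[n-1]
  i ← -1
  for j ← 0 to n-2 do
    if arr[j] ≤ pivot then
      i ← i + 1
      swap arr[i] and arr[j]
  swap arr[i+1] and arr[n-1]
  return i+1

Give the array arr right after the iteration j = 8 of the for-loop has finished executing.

pivot=13, i=-1
j=0: 12≤13, i=0, swap(0,0) ⇒ [12,5,4,14,11,3,10,6,9,13]
j=1: 5≤13, i=1, swap(1,1) ⇒ [12,5,4,14,11,3,10,6,9,13]
j=2: 4≤13, i=2, swap(2,2) ⇒ [12,5,4,14,11,3,10,6,9,13]
j=3: 14>13, skip
j=4: 11≤13, i=3, swap(3,4) ⇒ [12,5,4,11,14,3,10,6,9,13]
j=5: 3≤13, i=4, swap(4,5) ⇒ [12,5,4,11,3,14,10,6,9,13]
j=6: 10≤13, i=5, swap(5,6) ⇒ [12,5,4,11,3,10,14,6,9,13]
j=7: 6≤13, i=6, swap(6,7) ⇒ [12,5,4,11,3,10,6,14,9,13]
j=8: 9≤13, i=7, swap(7,8) ⇒ [12,5,4,11,3,10,6,9,14,13]
(after j=8) arr = [12,5,4,11,3,10,6,9,14,13]

[12,5,4,11,3,10,6,9,14,13]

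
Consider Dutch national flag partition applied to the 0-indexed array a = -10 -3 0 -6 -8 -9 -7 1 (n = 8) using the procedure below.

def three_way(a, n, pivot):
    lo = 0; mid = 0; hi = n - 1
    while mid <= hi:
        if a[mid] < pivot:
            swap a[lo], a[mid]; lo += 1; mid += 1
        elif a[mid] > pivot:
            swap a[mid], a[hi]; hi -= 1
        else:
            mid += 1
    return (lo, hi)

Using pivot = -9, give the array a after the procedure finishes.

pivot = -9; lo=0, mid=0, hi=7
a[mid]=-10<-9: swap a[0],a[0]; lo=1,mid=1 → -10 -3 0 -6 -8 -9 -7 1
a[mid]=-3>-9: swap a[1],a[7]; hi=6 → -10 1 0 -6 -8 -9 -7 -3
a[mid]=1>-9: swap a[1],a[6]; hi=5 → -10 -7 0 -6 -8 -9 1 -3
a[mid]=-7>-9: swap a[1],a[5]; hi=4 → -10 -9 0 -6 -8 -7 1 -3
a[mid]=-9=-9: mid=2
a[mid]=0>-9: swap a[2],a[4]; hi=3 → -10 -9 -8 -6 0 -7 1 -3
a[mid]=-8>-9: swap a[2],a[3]; hi=2 → -10 -9 -6 -8 0 -7 1 -3
a[mid]=-6>-9: swap a[2],a[2]; hi=1 → -10 -9 -6 -8 0 -7 1 -3
end: lo=1, hi=1; a = -10 -9 -6 -8 0 -7 1 -3

-10 -9 -6 -8 0 -7 1 -3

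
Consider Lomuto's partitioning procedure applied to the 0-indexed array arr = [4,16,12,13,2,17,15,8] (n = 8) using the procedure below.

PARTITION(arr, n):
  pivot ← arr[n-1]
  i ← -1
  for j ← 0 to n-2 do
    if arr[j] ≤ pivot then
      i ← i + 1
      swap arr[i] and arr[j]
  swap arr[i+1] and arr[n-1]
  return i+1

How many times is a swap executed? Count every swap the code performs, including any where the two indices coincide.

pivot=8, i=-1
j=0: 4≤8, i=0, swap(0,0) ⇒ [4,16,12,13,2,17,15,8]
j=1: 16>8, skip
j=2: 12>8, skip
j=3: 13>8, skip
j=4: 2≤8, i=1, swap(1,4) ⇒ [4,2,12,13,16,17,15,8]
j=5: 17>8, skip
j=6: 15>8, skip
swap(2,7) ⇒ [4,2,8,13,16,17,15,12]; return 2

3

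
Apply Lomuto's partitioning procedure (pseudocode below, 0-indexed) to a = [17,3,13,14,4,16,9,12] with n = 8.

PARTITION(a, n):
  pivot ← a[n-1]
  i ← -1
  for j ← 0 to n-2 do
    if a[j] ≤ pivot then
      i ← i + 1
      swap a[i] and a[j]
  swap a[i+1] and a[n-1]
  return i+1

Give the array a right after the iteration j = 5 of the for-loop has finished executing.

[3,4,13,14,17,16,9,12]

pivot = a[7] = 12; i = -1
j=0: a[0]=17 > 12 → no swap
j=1: a[1]=3 ≤ 12 → i=0, swap a[0],a[1] → [3,17,13,14,4,16,9,12]
j=2: a[2]=13 > 12 → no swap
j=3: a[3]=14 > 12 → no swap
j=4: a[4]=4 ≤ 12 → i=1, swap a[1],a[4] → [3,4,13,14,17,16,9,12]
j=5: a[5]=16 > 12 → no swap
(after j=5) a = [3,4,13,14,17,16,9,12]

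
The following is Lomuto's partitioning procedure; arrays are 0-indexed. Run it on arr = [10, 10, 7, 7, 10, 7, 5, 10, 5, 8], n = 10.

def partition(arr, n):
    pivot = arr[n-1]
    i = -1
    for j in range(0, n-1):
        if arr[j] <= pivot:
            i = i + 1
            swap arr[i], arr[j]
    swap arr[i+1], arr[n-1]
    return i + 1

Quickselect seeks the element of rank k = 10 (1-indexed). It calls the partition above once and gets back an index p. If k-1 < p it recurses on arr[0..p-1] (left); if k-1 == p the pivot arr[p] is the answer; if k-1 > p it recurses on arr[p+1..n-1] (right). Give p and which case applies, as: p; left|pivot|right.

pivot=8, i=-1
j=0: 10>8, skip
j=1: 10>8, skip
j=2: 7≤8, i=0, swap(0,2) ⇒ [7, 10, 10, 7, 10, 7, 5, 10, 5, 8]
j=3: 7≤8, i=1, swap(1,3) ⇒ [7, 7, 10, 10, 10, 7, 5, 10, 5, 8]
j=4: 10>8, skip
j=5: 7≤8, i=2, swap(2,5) ⇒ [7, 7, 7, 10, 10, 10, 5, 10, 5, 8]
j=6: 5≤8, i=3, swap(3,6) ⇒ [7, 7, 7, 5, 10, 10, 10, 10, 5, 8]
j=7: 10>8, skip
j=8: 5≤8, i=4, swap(4,8) ⇒ [7, 7, 7, 5, 5, 10, 10, 10, 10, 8]
swap(5,9) ⇒ [7, 7, 7, 5, 5, 8, 10, 10, 10, 10]; return 5
p = 5; k-1 = 9 > 5 ⇒ right

5; right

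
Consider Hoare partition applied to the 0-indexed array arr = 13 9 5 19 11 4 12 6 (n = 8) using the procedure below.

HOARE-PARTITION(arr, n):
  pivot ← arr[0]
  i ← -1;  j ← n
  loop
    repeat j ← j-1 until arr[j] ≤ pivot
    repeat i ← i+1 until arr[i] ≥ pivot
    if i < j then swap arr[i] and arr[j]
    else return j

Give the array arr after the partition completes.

6 9 5 12 11 4 19 13

pivot=13
j stops at 7 (6), i stops at 0 (13); swap ⇒ 6 9 5 19 11 4 12 13
j stops at 6 (12), i stops at 3 (19); swap ⇒ 6 9 5 12 11 4 19 13
j stops at 5, i stops at 6; i≥j ⇒ return 5. arr=6 9 5 12 11 4 19 13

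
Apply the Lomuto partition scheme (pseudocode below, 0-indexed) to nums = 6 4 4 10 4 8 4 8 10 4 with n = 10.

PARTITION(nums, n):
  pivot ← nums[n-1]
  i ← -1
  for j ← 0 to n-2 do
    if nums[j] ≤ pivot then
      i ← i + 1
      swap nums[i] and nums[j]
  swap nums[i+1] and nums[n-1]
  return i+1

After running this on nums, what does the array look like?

4 4 4 4 4 8 10 8 10 6

pivot = nums[9] = 4; i = -1
j=0: nums[0]=6 > 4 → no swap
j=1: nums[1]=4 ≤ 4 → i=0, swap nums[0],nums[1] → 4 6 4 10 4 8 4 8 10 4
j=2: nums[2]=4 ≤ 4 → i=1, swap nums[1],nums[2] → 4 4 6 10 4 8 4 8 10 4
j=3: nums[3]=10 > 4 → no swap
j=4: nums[4]=4 ≤ 4 → i=2, swap nums[2],nums[4] → 4 4 4 10 6 8 4 8 10 4
j=5: nums[5]=8 > 4 → no swap
j=6: nums[6]=4 ≤ 4 → i=3, swap nums[3],nums[6] → 4 4 4 4 6 8 10 8 10 4
j=7: nums[7]=8 > 4 → no swap
j=8: nums[8]=10 > 4 → no swap
final swap nums[4],nums[9] → 4 4 4 4 4 8 10 8 10 6; return 4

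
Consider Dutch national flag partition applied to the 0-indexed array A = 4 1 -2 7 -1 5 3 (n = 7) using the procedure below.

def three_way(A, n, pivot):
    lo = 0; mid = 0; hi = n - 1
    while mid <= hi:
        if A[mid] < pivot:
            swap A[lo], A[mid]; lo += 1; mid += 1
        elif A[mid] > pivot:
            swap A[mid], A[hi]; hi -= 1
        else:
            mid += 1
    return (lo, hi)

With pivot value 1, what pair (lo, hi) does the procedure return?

pivot = 1; lo=0, mid=0, hi=6
A[mid]=4>1: swap A[0],A[6]; hi=5 → 3 1 -2 7 -1 5 4
A[mid]=3>1: swap A[0],A[5]; hi=4 → 5 1 -2 7 -1 3 4
A[mid]=5>1: swap A[0],A[4]; hi=3 → -1 1 -2 7 5 3 4
A[mid]=-1<1: swap A[0],A[0]; lo=1,mid=1 → -1 1 -2 7 5 3 4
A[mid]=1=1: mid=2
A[mid]=-2<1: swap A[1],A[2]; lo=2,mid=3 → -1 -2 1 7 5 3 4
A[mid]=7>1: swap A[3],A[3]; hi=2 → -1 -2 1 7 5 3 4
end: lo=2, hi=2; A = -1 -2 1 7 5 3 4

(2, 2)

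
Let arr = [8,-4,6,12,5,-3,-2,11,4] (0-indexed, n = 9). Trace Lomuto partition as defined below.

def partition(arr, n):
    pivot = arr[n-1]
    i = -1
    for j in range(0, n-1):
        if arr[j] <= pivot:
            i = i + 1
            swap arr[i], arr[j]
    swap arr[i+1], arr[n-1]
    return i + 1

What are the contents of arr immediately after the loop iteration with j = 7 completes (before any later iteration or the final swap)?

pivot = arr[8] = 4; i = -1
j=0: arr[0]=8 > 4 → no swap
j=1: arr[1]=-4 ≤ 4 → i=0, swap arr[0],arr[1] → [-4,8,6,12,5,-3,-2,11,4]
j=2: arr[2]=6 > 4 → no swap
j=3: arr[3]=12 > 4 → no swap
j=4: arr[4]=5 > 4 → no swap
j=5: arr[5]=-3 ≤ 4 → i=1, swap arr[1],arr[5] → [-4,-3,6,12,5,8,-2,11,4]
j=6: arr[6]=-2 ≤ 4 → i=2, swap arr[2],arr[6] → [-4,-3,-2,12,5,8,6,11,4]
j=7: arr[7]=11 > 4 → no swap
(after j=7) arr = [-4,-3,-2,12,5,8,6,11,4]

[-4,-3,-2,12,5,8,6,11,4]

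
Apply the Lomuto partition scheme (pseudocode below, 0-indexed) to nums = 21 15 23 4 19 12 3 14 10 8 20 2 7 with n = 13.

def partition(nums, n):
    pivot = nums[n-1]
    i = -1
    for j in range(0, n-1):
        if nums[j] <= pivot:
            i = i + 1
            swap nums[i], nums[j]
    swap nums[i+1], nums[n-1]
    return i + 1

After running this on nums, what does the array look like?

4 3 2 7 19 12 15 14 10 8 20 23 21

pivot=7, i=-1
j=0: 21>7, skip
j=1: 15>7, skip
j=2: 23>7, skip
j=3: 4≤7, i=0, swap(0,3) ⇒ 4 15 23 21 19 12 3 14 10 8 20 2 7
j=4: 19>7, skip
j=5: 12>7, skip
j=6: 3≤7, i=1, swap(1,6) ⇒ 4 3 23 21 19 12 15 14 10 8 20 2 7
j=7: 14>7, skip
j=8: 10>7, skip
j=9: 8>7, skip
j=10: 20>7, skip
j=11: 2≤7, i=2, swap(2,11) ⇒ 4 3 2 21 19 12 15 14 10 8 20 23 7
swap(3,12) ⇒ 4 3 2 7 19 12 15 14 10 8 20 23 21; return 3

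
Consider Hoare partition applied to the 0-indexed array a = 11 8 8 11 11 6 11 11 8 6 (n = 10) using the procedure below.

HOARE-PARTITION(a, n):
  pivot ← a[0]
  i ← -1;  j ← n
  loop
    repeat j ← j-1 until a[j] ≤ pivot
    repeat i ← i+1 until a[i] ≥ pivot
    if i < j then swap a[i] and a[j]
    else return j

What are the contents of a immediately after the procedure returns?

pivot = a[0] = 11; i = -1, j = 10
j→9 (a[9]=6≤11), i→0 (a[0]=11≥11); i<j, swap → 6 8 8 11 11 6 11 11 8 11
j→8 (a[8]=8≤11), i→3 (a[3]=11≥11); i<j, swap → 6 8 8 8 11 6 11 11 11 11
j→7 (a[7]=11≤11), i→4 (a[4]=11≥11); i<j, swap → 6 8 8 8 11 6 11 11 11 11
j→6, i→6; i≥j, return j=6. a = 6 8 8 8 11 6 11 11 11 11

6 8 8 8 11 6 11 11 11 11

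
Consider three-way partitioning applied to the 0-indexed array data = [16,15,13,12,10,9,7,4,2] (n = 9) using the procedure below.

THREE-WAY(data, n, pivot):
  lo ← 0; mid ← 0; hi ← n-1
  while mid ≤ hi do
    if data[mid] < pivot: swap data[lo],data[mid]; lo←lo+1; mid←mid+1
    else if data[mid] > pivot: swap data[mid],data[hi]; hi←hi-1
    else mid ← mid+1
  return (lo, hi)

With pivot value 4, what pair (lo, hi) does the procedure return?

pivot = 4; lo=0, mid=0, hi=8
data[mid]=16>4: swap data[0],data[8]; hi=7 → [2,15,13,12,10,9,7,4,16]
data[mid]=2<4: swap data[0],data[0]; lo=1,mid=1 → [2,15,13,12,10,9,7,4,16]
data[mid]=15>4: swap data[1],data[7]; hi=6 → [2,4,13,12,10,9,7,15,16]
data[mid]=4=4: mid=2
data[mid]=13>4: swap data[2],data[6]; hi=5 → [2,4,7,12,10,9,13,15,16]
data[mid]=7>4: swap data[2],data[5]; hi=4 → [2,4,9,12,10,7,13,15,16]
data[mid]=9>4: swap data[2],data[4]; hi=3 → [2,4,10,12,9,7,13,15,16]
data[mid]=10>4: swap data[2],data[3]; hi=2 → [2,4,12,10,9,7,13,15,16]
data[mid]=12>4: swap data[2],data[2]; hi=1 → [2,4,12,10,9,7,13,15,16]
end: lo=1, hi=1; data = [2,4,12,10,9,7,13,15,16]

(1, 1)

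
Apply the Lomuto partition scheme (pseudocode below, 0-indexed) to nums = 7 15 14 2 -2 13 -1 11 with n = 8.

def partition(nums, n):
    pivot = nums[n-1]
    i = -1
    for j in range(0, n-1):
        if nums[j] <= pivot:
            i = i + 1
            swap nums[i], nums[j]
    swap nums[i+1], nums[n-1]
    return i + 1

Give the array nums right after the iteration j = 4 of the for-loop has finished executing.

7 2 -2 15 14 13 -1 11

pivot = nums[7] = 11; i = -1
j=0: nums[0]=7 ≤ 11 → i=0, swap nums[0],nums[0] (no change) → 7 15 14 2 -2 13 -1 11
j=1: nums[1]=15 > 11 → no swap
j=2: nums[2]=14 > 11 → no swap
j=3: nums[3]=2 ≤ 11 → i=1, swap nums[1],nums[3] → 7 2 14 15 -2 13 -1 11
j=4: nums[4]=-2 ≤ 11 → i=2, swap nums[2],nums[4] → 7 2 -2 15 14 13 -1 11
(after j=4) nums = 7 2 -2 15 14 13 -1 11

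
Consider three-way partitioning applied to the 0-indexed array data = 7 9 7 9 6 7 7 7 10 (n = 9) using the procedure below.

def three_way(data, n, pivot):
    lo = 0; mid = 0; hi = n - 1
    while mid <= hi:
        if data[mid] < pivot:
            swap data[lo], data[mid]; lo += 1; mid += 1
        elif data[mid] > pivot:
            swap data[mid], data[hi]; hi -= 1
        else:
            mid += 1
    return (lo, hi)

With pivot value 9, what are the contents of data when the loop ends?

7 7 6 7 7 7 9 9 10

lo=0 mid=0 hi=8
7<9: swap(0,0), lo=1 mid=1 ⇒ 7 9 7 9 6 7 7 7 10
9=9: mid=2
7<9: swap(1,2), lo=2 mid=3 ⇒ 7 7 9 9 6 7 7 7 10
9=9: mid=4
6<9: swap(2,4), lo=3 mid=5 ⇒ 7 7 6 9 9 7 7 7 10
7<9: swap(3,5), lo=4 mid=6 ⇒ 7 7 6 7 9 9 7 7 10
7<9: swap(4,6), lo=5 mid=7 ⇒ 7 7 6 7 7 9 9 7 10
7<9: swap(5,7), lo=6 mid=8 ⇒ 7 7 6 7 7 7 9 9 10
10>9: swap(8,8), hi=7 ⇒ 7 7 6 7 7 7 9 9 10
done. lo=6 hi=7; data=7 7 6 7 7 7 9 9 10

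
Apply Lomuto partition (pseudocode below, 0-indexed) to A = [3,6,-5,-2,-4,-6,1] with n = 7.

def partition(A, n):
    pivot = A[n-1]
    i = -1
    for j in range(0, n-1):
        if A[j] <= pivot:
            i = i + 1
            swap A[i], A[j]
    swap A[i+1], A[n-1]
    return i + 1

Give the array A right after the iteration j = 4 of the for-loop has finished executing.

[-5,-2,-4,6,3,-6,1]

pivot = A[6] = 1; i = -1
j=0: A[0]=3 > 1 → no swap
j=1: A[1]=6 > 1 → no swap
j=2: A[2]=-5 ≤ 1 → i=0, swap A[0],A[2] → [-5,6,3,-2,-4,-6,1]
j=3: A[3]=-2 ≤ 1 → i=1, swap A[1],A[3] → [-5,-2,3,6,-4,-6,1]
j=4: A[4]=-4 ≤ 1 → i=2, swap A[2],A[4] → [-5,-2,-4,6,3,-6,1]
(after j=4) A = [-5,-2,-4,6,3,-6,1]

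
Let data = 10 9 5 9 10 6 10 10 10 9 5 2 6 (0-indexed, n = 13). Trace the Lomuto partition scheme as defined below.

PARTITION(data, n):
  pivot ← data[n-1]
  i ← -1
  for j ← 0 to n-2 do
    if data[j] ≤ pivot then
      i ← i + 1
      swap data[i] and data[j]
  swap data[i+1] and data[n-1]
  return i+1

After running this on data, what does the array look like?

pivot = data[12] = 6; i = -1
j=0: data[0]=10 > 6 → no swap
j=1: data[1]=9 > 6 → no swap
j=2: data[2]=5 ≤ 6 → i=0, swap data[0],data[2] → 5 9 10 9 10 6 10 10 10 9 5 2 6
j=3: data[3]=9 > 6 → no swap
j=4: data[4]=10 > 6 → no swap
j=5: data[5]=6 ≤ 6 → i=1, swap data[1],data[5] → 5 6 10 9 10 9 10 10 10 9 5 2 6
j=6: data[6]=10 > 6 → no swap
j=7: data[7]=10 > 6 → no swap
j=8: data[8]=10 > 6 → no swap
j=9: data[9]=9 > 6 → no swap
j=10: data[10]=5 ≤ 6 → i=2, swap data[2],data[10] → 5 6 5 9 10 9 10 10 10 9 10 2 6
j=11: data[11]=2 ≤ 6 → i=3, swap data[3],data[11] → 5 6 5 2 10 9 10 10 10 9 10 9 6
final swap data[4],data[12] → 5 6 5 2 6 9 10 10 10 9 10 9 10; return 4

5 6 5 2 6 9 10 10 10 9 10 9 10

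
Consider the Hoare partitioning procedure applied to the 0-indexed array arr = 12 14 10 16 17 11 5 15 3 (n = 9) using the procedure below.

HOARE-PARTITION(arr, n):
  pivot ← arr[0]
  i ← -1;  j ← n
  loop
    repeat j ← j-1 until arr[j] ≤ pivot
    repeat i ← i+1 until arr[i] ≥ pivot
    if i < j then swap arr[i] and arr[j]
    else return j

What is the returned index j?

pivot = arr[0] = 12; i = -1, j = 9
j→8 (arr[8]=3≤12), i→0 (arr[0]=12≥12); i<j, swap → 3 14 10 16 17 11 5 15 12
j→6 (arr[6]=5≤12), i→1 (arr[1]=14≥12); i<j, swap → 3 5 10 16 17 11 14 15 12
j→5 (arr[5]=11≤12), i→3 (arr[3]=16≥12); i<j, swap → 3 5 10 11 17 16 14 15 12
j→3, i→4; i≥j, return j=3. arr = 3 5 10 11 17 16 14 15 12

3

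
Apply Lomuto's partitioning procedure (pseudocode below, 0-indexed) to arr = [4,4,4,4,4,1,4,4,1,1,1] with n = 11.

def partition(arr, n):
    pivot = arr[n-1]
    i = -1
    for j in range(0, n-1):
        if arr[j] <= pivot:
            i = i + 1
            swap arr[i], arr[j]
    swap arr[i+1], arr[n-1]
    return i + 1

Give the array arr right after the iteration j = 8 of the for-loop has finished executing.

[1,1,4,4,4,4,4,4,4,1,1]

pivot=1, i=-1
j=0: 4>1, skip
j=1: 4>1, skip
j=2: 4>1, skip
j=3: 4>1, skip
j=4: 4>1, skip
j=5: 1≤1, i=0, swap(0,5) ⇒ [1,4,4,4,4,4,4,4,1,1,1]
j=6: 4>1, skip
j=7: 4>1, skip
j=8: 1≤1, i=1, swap(1,8) ⇒ [1,1,4,4,4,4,4,4,4,1,1]
(after j=8) arr = [1,1,4,4,4,4,4,4,4,1,1]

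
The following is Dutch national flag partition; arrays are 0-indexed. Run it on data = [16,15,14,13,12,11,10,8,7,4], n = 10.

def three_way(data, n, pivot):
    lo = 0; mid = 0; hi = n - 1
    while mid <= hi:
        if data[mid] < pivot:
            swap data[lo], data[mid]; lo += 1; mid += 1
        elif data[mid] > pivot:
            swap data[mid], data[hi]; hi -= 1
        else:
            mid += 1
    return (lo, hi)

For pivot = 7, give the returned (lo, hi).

pivot = 7; lo=0, mid=0, hi=9
data[mid]=16>7: swap data[0],data[9]; hi=8 → [4,15,14,13,12,11,10,8,7,16]
data[mid]=4<7: swap data[0],data[0]; lo=1,mid=1 → [4,15,14,13,12,11,10,8,7,16]
data[mid]=15>7: swap data[1],data[8]; hi=7 → [4,7,14,13,12,11,10,8,15,16]
data[mid]=7=7: mid=2
data[mid]=14>7: swap data[2],data[7]; hi=6 → [4,7,8,13,12,11,10,14,15,16]
data[mid]=8>7: swap data[2],data[6]; hi=5 → [4,7,10,13,12,11,8,14,15,16]
data[mid]=10>7: swap data[2],data[5]; hi=4 → [4,7,11,13,12,10,8,14,15,16]
data[mid]=11>7: swap data[2],data[4]; hi=3 → [4,7,12,13,11,10,8,14,15,16]
data[mid]=12>7: swap data[2],data[3]; hi=2 → [4,7,13,12,11,10,8,14,15,16]
data[mid]=13>7: swap data[2],data[2]; hi=1 → [4,7,13,12,11,10,8,14,15,16]
end: lo=1, hi=1; data = [4,7,13,12,11,10,8,14,15,16]

(1, 1)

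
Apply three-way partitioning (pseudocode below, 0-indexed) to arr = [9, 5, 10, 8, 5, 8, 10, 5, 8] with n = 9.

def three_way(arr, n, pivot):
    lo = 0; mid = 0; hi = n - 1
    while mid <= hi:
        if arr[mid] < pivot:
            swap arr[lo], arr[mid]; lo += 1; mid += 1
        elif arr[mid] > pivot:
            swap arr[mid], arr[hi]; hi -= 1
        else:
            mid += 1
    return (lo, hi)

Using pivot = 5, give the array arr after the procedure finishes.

pivot = 5; lo=0, mid=0, hi=8
arr[mid]=9>5: swap arr[0],arr[8]; hi=7 → [8, 5, 10, 8, 5, 8, 10, 5, 9]
arr[mid]=8>5: swap arr[0],arr[7]; hi=6 → [5, 5, 10, 8, 5, 8, 10, 8, 9]
arr[mid]=5=5: mid=1
arr[mid]=5=5: mid=2
arr[mid]=10>5: swap arr[2],arr[6]; hi=5 → [5, 5, 10, 8, 5, 8, 10, 8, 9]
arr[mid]=10>5: swap arr[2],arr[5]; hi=4 → [5, 5, 8, 8, 5, 10, 10, 8, 9]
arr[mid]=8>5: swap arr[2],arr[4]; hi=3 → [5, 5, 5, 8, 8, 10, 10, 8, 9]
arr[mid]=5=5: mid=3
arr[mid]=8>5: swap arr[3],arr[3]; hi=2 → [5, 5, 5, 8, 8, 10, 10, 8, 9]
end: lo=0, hi=2; arr = [5, 5, 5, 8, 8, 10, 10, 8, 9]

[5, 5, 5, 8, 8, 10, 10, 8, 9]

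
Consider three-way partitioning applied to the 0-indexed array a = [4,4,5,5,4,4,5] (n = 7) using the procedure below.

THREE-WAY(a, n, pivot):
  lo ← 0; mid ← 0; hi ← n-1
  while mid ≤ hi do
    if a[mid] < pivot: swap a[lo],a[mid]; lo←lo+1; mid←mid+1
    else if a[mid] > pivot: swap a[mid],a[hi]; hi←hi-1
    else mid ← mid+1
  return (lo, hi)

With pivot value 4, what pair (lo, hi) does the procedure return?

(0, 3)

pivot = 4; lo=0, mid=0, hi=6
a[mid]=4=4: mid=1
a[mid]=4=4: mid=2
a[mid]=5>4: swap a[2],a[6]; hi=5 → [4,4,5,5,4,4,5]
a[mid]=5>4: swap a[2],a[5]; hi=4 → [4,4,4,5,4,5,5]
a[mid]=4=4: mid=3
a[mid]=5>4: swap a[3],a[4]; hi=3 → [4,4,4,4,5,5,5]
a[mid]=4=4: mid=4
end: lo=0, hi=3; a = [4,4,4,4,5,5,5]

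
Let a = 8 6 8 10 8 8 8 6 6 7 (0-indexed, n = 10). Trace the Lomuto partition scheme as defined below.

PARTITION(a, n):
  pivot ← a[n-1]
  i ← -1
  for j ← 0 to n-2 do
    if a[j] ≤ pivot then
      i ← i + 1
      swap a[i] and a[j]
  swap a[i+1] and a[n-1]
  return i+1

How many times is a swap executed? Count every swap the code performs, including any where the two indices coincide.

pivot=7, i=-1
j=0: 8>7, skip
j=1: 6≤7, i=0, swap(0,1) ⇒ 6 8 8 10 8 8 8 6 6 7
j=2: 8>7, skip
j=3: 10>7, skip
j=4: 8>7, skip
j=5: 8>7, skip
j=6: 8>7, skip
j=7: 6≤7, i=1, swap(1,7) ⇒ 6 6 8 10 8 8 8 8 6 7
j=8: 6≤7, i=2, swap(2,8) ⇒ 6 6 6 10 8 8 8 8 8 7
swap(3,9) ⇒ 6 6 6 7 8 8 8 8 8 10; return 3

4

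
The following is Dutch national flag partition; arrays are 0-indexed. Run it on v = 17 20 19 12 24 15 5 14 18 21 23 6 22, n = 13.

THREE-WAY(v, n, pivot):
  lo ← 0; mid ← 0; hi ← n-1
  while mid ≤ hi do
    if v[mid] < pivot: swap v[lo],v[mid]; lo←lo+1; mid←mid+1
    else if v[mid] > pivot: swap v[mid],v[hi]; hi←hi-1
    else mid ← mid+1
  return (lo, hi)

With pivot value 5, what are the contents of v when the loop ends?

5 19 12 24 15 20 14 18 21 23 6 22 17

pivot = 5; lo=0, mid=0, hi=12
v[mid]=17>5: swap v[0],v[12]; hi=11 → 22 20 19 12 24 15 5 14 18 21 23 6 17
v[mid]=22>5: swap v[0],v[11]; hi=10 → 6 20 19 12 24 15 5 14 18 21 23 22 17
v[mid]=6>5: swap v[0],v[10]; hi=9 → 23 20 19 12 24 15 5 14 18 21 6 22 17
v[mid]=23>5: swap v[0],v[9]; hi=8 → 21 20 19 12 24 15 5 14 18 23 6 22 17
v[mid]=21>5: swap v[0],v[8]; hi=7 → 18 20 19 12 24 15 5 14 21 23 6 22 17
v[mid]=18>5: swap v[0],v[7]; hi=6 → 14 20 19 12 24 15 5 18 21 23 6 22 17
v[mid]=14>5: swap v[0],v[6]; hi=5 → 5 20 19 12 24 15 14 18 21 23 6 22 17
v[mid]=5=5: mid=1
v[mid]=20>5: swap v[1],v[5]; hi=4 → 5 15 19 12 24 20 14 18 21 23 6 22 17
v[mid]=15>5: swap v[1],v[4]; hi=3 → 5 24 19 12 15 20 14 18 21 23 6 22 17
v[mid]=24>5: swap v[1],v[3]; hi=2 → 5 12 19 24 15 20 14 18 21 23 6 22 17
v[mid]=12>5: swap v[1],v[2]; hi=1 → 5 19 12 24 15 20 14 18 21 23 6 22 17
v[mid]=19>5: swap v[1],v[1]; hi=0 → 5 19 12 24 15 20 14 18 21 23 6 22 17
end: lo=0, hi=0; v = 5 19 12 24 15 20 14 18 21 23 6 22 17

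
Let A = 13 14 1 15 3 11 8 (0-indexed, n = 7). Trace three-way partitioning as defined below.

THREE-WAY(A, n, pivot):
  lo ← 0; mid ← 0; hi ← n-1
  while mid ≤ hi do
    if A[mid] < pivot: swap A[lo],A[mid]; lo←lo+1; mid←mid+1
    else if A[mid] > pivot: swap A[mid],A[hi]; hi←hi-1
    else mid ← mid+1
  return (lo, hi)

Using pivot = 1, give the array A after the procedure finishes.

1 14 15 3 11 8 13

lo=0 mid=0 hi=6
13>1: swap(0,6), hi=5 ⇒ 8 14 1 15 3 11 13
8>1: swap(0,5), hi=4 ⇒ 11 14 1 15 3 8 13
11>1: swap(0,4), hi=3 ⇒ 3 14 1 15 11 8 13
3>1: swap(0,3), hi=2 ⇒ 15 14 1 3 11 8 13
15>1: swap(0,2), hi=1 ⇒ 1 14 15 3 11 8 13
1=1: mid=1
14>1: swap(1,1), hi=0 ⇒ 1 14 15 3 11 8 13
done. lo=0 hi=0; A=1 14 15 3 11 8 13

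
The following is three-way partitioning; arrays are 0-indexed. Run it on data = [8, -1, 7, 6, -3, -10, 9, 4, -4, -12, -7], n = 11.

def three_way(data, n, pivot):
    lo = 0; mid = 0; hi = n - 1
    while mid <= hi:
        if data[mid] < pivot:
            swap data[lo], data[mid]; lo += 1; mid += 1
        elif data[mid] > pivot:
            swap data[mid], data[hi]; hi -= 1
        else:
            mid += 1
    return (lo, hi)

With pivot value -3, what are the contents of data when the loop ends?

[-7, -12, -4, -10, -3, 9, 4, 6, 7, -1, 8]

pivot = -3; lo=0, mid=0, hi=10
data[mid]=8>-3: swap data[0],data[10]; hi=9 → [-7, -1, 7, 6, -3, -10, 9, 4, -4, -12, 8]
data[mid]=-7<-3: swap data[0],data[0]; lo=1,mid=1 → [-7, -1, 7, 6, -3, -10, 9, 4, -4, -12, 8]
data[mid]=-1>-3: swap data[1],data[9]; hi=8 → [-7, -12, 7, 6, -3, -10, 9, 4, -4, -1, 8]
data[mid]=-12<-3: swap data[1],data[1]; lo=2,mid=2 → [-7, -12, 7, 6, -3, -10, 9, 4, -4, -1, 8]
data[mid]=7>-3: swap data[2],data[8]; hi=7 → [-7, -12, -4, 6, -3, -10, 9, 4, 7, -1, 8]
data[mid]=-4<-3: swap data[2],data[2]; lo=3,mid=3 → [-7, -12, -4, 6, -3, -10, 9, 4, 7, -1, 8]
data[mid]=6>-3: swap data[3],data[7]; hi=6 → [-7, -12, -4, 4, -3, -10, 9, 6, 7, -1, 8]
data[mid]=4>-3: swap data[3],data[6]; hi=5 → [-7, -12, -4, 9, -3, -10, 4, 6, 7, -1, 8]
data[mid]=9>-3: swap data[3],data[5]; hi=4 → [-7, -12, -4, -10, -3, 9, 4, 6, 7, -1, 8]
data[mid]=-10<-3: swap data[3],data[3]; lo=4,mid=4 → [-7, -12, -4, -10, -3, 9, 4, 6, 7, -1, 8]
data[mid]=-3=-3: mid=5
end: lo=4, hi=4; data = [-7, -12, -4, -10, -3, 9, 4, 6, 7, -1, 8]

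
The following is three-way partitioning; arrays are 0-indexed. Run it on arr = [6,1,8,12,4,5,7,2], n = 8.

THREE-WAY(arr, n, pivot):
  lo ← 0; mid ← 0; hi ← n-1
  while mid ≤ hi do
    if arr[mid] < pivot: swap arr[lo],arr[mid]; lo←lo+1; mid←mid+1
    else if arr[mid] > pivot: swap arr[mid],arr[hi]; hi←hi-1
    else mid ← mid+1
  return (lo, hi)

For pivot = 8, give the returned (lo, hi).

lo=0 mid=0 hi=7
6<8: swap(0,0), lo=1 mid=1 ⇒ [6,1,8,12,4,5,7,2]
1<8: swap(1,1), lo=2 mid=2 ⇒ [6,1,8,12,4,5,7,2]
8=8: mid=3
12>8: swap(3,7), hi=6 ⇒ [6,1,8,2,4,5,7,12]
2<8: swap(2,3), lo=3 mid=4 ⇒ [6,1,2,8,4,5,7,12]
4<8: swap(3,4), lo=4 mid=5 ⇒ [6,1,2,4,8,5,7,12]
5<8: swap(4,5), lo=5 mid=6 ⇒ [6,1,2,4,5,8,7,12]
7<8: swap(5,6), lo=6 mid=7 ⇒ [6,1,2,4,5,7,8,12]
done. lo=6 hi=6; arr=[6,1,2,4,5,7,8,12]

(6, 6)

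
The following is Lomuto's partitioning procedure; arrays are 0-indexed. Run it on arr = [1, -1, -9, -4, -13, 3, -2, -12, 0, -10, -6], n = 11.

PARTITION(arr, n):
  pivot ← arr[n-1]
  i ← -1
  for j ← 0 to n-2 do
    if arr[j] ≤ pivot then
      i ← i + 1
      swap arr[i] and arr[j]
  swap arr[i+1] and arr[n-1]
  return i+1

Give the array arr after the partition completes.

[-9, -13, -12, -10, -6, 3, -2, 1, 0, -4, -1]

pivot = arr[10] = -6; i = -1
j=0: arr[0]=1 > -6 → no swap
j=1: arr[1]=-1 > -6 → no swap
j=2: arr[2]=-9 ≤ -6 → i=0, swap arr[0],arr[2] → [-9, -1, 1, -4, -13, 3, -2, -12, 0, -10, -6]
j=3: arr[3]=-4 > -6 → no swap
j=4: arr[4]=-13 ≤ -6 → i=1, swap arr[1],arr[4] → [-9, -13, 1, -4, -1, 3, -2, -12, 0, -10, -6]
j=5: arr[5]=3 > -6 → no swap
j=6: arr[6]=-2 > -6 → no swap
j=7: arr[7]=-12 ≤ -6 → i=2, swap arr[2],arr[7] → [-9, -13, -12, -4, -1, 3, -2, 1, 0, -10, -6]
j=8: arr[8]=0 > -6 → no swap
j=9: arr[9]=-10 ≤ -6 → i=3, swap arr[3],arr[9] → [-9, -13, -12, -10, -1, 3, -2, 1, 0, -4, -6]
final swap arr[4],arr[10] → [-9, -13, -12, -10, -6, 3, -2, 1, 0, -4, -1]; return 4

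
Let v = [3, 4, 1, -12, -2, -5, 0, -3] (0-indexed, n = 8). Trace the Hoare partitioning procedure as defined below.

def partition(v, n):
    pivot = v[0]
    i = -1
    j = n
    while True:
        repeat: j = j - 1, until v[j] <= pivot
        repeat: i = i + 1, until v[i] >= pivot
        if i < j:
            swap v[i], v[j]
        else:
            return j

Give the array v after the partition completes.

pivot = v[0] = 3; i = -1, j = 8
j→7 (v[7]=-3≤3), i→0 (v[0]=3≥3); i<j, swap → [-3, 4, 1, -12, -2, -5, 0, 3]
j→6 (v[6]=0≤3), i→1 (v[1]=4≥3); i<j, swap → [-3, 0, 1, -12, -2, -5, 4, 3]
j→5, i→6; i≥j, return j=5. v = [-3, 0, 1, -12, -2, -5, 4, 3]

[-3, 0, 1, -12, -2, -5, 4, 3]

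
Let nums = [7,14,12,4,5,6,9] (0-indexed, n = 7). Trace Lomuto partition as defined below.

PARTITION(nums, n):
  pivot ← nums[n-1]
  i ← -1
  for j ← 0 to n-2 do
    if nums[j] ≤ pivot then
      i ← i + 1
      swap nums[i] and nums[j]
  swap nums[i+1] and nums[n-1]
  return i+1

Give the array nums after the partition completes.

pivot = nums[6] = 9; i = -1
j=0: nums[0]=7 ≤ 9 → i=0, swap nums[0],nums[0] (no change) → [7,14,12,4,5,6,9]
j=1: nums[1]=14 > 9 → no swap
j=2: nums[2]=12 > 9 → no swap
j=3: nums[3]=4 ≤ 9 → i=1, swap nums[1],nums[3] → [7,4,12,14,5,6,9]
j=4: nums[4]=5 ≤ 9 → i=2, swap nums[2],nums[4] → [7,4,5,14,12,6,9]
j=5: nums[5]=6 ≤ 9 → i=3, swap nums[3],nums[5] → [7,4,5,6,12,14,9]
final swap nums[4],nums[6] → [7,4,5,6,9,14,12]; return 4

[7,4,5,6,9,14,12]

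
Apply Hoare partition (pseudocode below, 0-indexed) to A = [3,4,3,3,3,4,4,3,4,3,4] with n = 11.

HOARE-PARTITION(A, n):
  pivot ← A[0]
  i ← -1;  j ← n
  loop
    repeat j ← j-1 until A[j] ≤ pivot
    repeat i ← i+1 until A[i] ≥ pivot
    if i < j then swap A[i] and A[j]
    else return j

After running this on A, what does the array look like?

[3,3,3,3,3,4,4,4,4,3,4]

pivot = A[0] = 3; i = -1, j = 11
j→9 (A[9]=3≤3), i→0 (A[0]=3≥3); i<j, swap → [3,4,3,3,3,4,4,3,4,3,4]
j→7 (A[7]=3≤3), i→1 (A[1]=4≥3); i<j, swap → [3,3,3,3,3,4,4,4,4,3,4]
j→4 (A[4]=3≤3), i→2 (A[2]=3≥3); i<j, swap → [3,3,3,3,3,4,4,4,4,3,4]
j→3, i→3; i≥j, return j=3. A = [3,3,3,3,3,4,4,4,4,3,4]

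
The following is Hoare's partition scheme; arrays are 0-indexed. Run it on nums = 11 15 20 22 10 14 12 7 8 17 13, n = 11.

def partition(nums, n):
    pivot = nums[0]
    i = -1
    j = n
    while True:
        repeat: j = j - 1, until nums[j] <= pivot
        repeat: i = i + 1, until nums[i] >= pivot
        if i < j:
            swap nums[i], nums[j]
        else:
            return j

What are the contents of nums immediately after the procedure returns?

pivot = nums[0] = 11; i = -1, j = 11
j→8 (nums[8]=8≤11), i→0 (nums[0]=11≥11); i<j, swap → 8 15 20 22 10 14 12 7 11 17 13
j→7 (nums[7]=7≤11), i→1 (nums[1]=15≥11); i<j, swap → 8 7 20 22 10 14 12 15 11 17 13
j→4 (nums[4]=10≤11), i→2 (nums[2]=20≥11); i<j, swap → 8 7 10 22 20 14 12 15 11 17 13
j→2, i→3; i≥j, return j=2. nums = 8 7 10 22 20 14 12 15 11 17 13

8 7 10 22 20 14 12 15 11 17 13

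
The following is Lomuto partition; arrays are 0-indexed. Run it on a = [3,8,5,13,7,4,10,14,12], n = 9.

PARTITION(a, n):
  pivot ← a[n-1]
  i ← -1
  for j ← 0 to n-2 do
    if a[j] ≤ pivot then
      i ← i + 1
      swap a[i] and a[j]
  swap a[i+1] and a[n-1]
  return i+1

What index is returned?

pivot=12, i=-1
j=0: 3≤12, i=0, swap(0,0) ⇒ [3,8,5,13,7,4,10,14,12]
j=1: 8≤12, i=1, swap(1,1) ⇒ [3,8,5,13,7,4,10,14,12]
j=2: 5≤12, i=2, swap(2,2) ⇒ [3,8,5,13,7,4,10,14,12]
j=3: 13>12, skip
j=4: 7≤12, i=3, swap(3,4) ⇒ [3,8,5,7,13,4,10,14,12]
j=5: 4≤12, i=4, swap(4,5) ⇒ [3,8,5,7,4,13,10,14,12]
j=6: 10≤12, i=5, swap(5,6) ⇒ [3,8,5,7,4,10,13,14,12]
j=7: 14>12, skip
swap(6,8) ⇒ [3,8,5,7,4,10,12,14,13]; return 6

6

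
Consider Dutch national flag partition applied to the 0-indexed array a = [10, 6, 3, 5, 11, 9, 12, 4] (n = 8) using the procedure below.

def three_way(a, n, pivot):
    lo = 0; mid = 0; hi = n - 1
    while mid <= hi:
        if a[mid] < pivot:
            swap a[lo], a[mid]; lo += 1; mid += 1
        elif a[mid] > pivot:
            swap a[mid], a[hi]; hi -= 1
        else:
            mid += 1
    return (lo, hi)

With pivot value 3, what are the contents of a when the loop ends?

lo=0 mid=0 hi=7
10>3: swap(0,7), hi=6 ⇒ [4, 6, 3, 5, 11, 9, 12, 10]
4>3: swap(0,6), hi=5 ⇒ [12, 6, 3, 5, 11, 9, 4, 10]
12>3: swap(0,5), hi=4 ⇒ [9, 6, 3, 5, 11, 12, 4, 10]
9>3: swap(0,4), hi=3 ⇒ [11, 6, 3, 5, 9, 12, 4, 10]
11>3: swap(0,3), hi=2 ⇒ [5, 6, 3, 11, 9, 12, 4, 10]
5>3: swap(0,2), hi=1 ⇒ [3, 6, 5, 11, 9, 12, 4, 10]
3=3: mid=1
6>3: swap(1,1), hi=0 ⇒ [3, 6, 5, 11, 9, 12, 4, 10]
done. lo=0 hi=0; a=[3, 6, 5, 11, 9, 12, 4, 10]

[3, 6, 5, 11, 9, 12, 4, 10]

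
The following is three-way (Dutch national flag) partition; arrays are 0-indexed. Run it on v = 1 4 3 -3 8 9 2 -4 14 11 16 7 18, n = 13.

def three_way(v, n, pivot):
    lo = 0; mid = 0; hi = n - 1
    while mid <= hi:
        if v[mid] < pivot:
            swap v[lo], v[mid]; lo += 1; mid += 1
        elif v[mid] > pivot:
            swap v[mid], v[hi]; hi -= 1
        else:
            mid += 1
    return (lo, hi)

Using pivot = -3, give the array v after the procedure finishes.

-4 -3 3 8 9 2 4 14 11 16 7 18 1

lo=0 mid=0 hi=12
1>-3: swap(0,12), hi=11 ⇒ 18 4 3 -3 8 9 2 -4 14 11 16 7 1
18>-3: swap(0,11), hi=10 ⇒ 7 4 3 -3 8 9 2 -4 14 11 16 18 1
7>-3: swap(0,10), hi=9 ⇒ 16 4 3 -3 8 9 2 -4 14 11 7 18 1
16>-3: swap(0,9), hi=8 ⇒ 11 4 3 -3 8 9 2 -4 14 16 7 18 1
11>-3: swap(0,8), hi=7 ⇒ 14 4 3 -3 8 9 2 -4 11 16 7 18 1
14>-3: swap(0,7), hi=6 ⇒ -4 4 3 -3 8 9 2 14 11 16 7 18 1
-4<-3: swap(0,0), lo=1 mid=1 ⇒ -4 4 3 -3 8 9 2 14 11 16 7 18 1
4>-3: swap(1,6), hi=5 ⇒ -4 2 3 -3 8 9 4 14 11 16 7 18 1
2>-3: swap(1,5), hi=4 ⇒ -4 9 3 -3 8 2 4 14 11 16 7 18 1
9>-3: swap(1,4), hi=3 ⇒ -4 8 3 -3 9 2 4 14 11 16 7 18 1
8>-3: swap(1,3), hi=2 ⇒ -4 -3 3 8 9 2 4 14 11 16 7 18 1
-3=-3: mid=2
3>-3: swap(2,2), hi=1 ⇒ -4 -3 3 8 9 2 4 14 11 16 7 18 1
done. lo=1 hi=1; v=-4 -3 3 8 9 2 4 14 11 16 7 18 1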